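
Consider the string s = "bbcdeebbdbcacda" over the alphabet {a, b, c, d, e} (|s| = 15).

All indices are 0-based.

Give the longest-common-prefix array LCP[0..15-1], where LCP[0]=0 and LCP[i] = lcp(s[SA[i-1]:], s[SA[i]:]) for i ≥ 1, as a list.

rank→(start, suffix):
  0 → (14, 'a')
  1 → (11, 'acda')
  2 → (0, 'bbcdeebbdbcacda')
  3 → (6, 'bbdbcacda')
  4 → (9, 'bcacda')
  5 → (1, 'bcdeebbdbcacda')
  6 → (7, 'bdbcacda')
  7 → (10, 'cacda')
  8 → (12, 'cda')
  9 → (2, 'cdeebbdbcacda')
  10 → (13, 'da')
  11 → (8, 'dbcacda')
  12 → (3, 'deebbdbcacda')
  13 → (5, 'ebbdbcacda')
  14 → (4, 'eebbdbcacda')

SA = [14, 11, 0, 6, 9, 1, 7, 10, 12, 2, 13, 8, 3, 5, 4]
[i] adj suffixes → lcp
  [1] 14/11 → 1 ('a')
  [2] 11/0 → 0 ('')
  [3] 0/6 → 2 ('bb')
  [4] 6/9 → 1 ('b')
  [5] 9/1 → 2 ('bc')
  [6] 1/7 → 1 ('b')
  [7] 7/10 → 0 ('')
  [8] 10/12 → 1 ('c')
  [9] 12/2 → 2 ('cd')
  [10] 2/13 → 0 ('')
  [11] 13/8 → 1 ('d')
  [12] 8/3 → 1 ('d')
  [13] 3/5 → 0 ('')
  [14] 5/4 → 1 ('e')

[0, 1, 0, 2, 1, 2, 1, 0, 1, 2, 0, 1, 1, 0, 1]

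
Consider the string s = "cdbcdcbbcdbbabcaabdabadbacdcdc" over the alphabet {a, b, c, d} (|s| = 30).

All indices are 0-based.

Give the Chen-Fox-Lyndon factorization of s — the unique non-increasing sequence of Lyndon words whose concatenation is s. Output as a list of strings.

emit factor 1: 'cd' (i=0, period=2)
emit factor 2: 'bcdc' (i=2, period=4)
emit factor 3: 'bbcd' (i=6, period=4)
emit factor 4: 'b' (i=10, period=1)
emit factor 5: 'b' (i=11, period=1)
emit factor 6: 'abc' (i=12, period=3)
emit factor 7: 'aabdabadbacdcdc' (i=15, period=15)

["cd", "bcdc", "bbcd", "b", "b", "abc", "aabdabadbacdcdc"]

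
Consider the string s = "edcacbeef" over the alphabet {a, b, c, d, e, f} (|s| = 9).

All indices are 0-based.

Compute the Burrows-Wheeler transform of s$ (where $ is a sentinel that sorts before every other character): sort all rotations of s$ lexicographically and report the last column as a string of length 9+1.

fccdae$bee

rank  rotation    last
    0  $edcacbeef  f
    1  acbeef$edc  c
    2  beef$edcac  c
    3  cacbeef$ed  d
    4  cbeef$edca  a
    5  dcacbeef$e  e
    6  edcacbeef$  $
    7  eef$edcacb  b
    8  ef$edcacbe  e
    9  f$edcacbee  e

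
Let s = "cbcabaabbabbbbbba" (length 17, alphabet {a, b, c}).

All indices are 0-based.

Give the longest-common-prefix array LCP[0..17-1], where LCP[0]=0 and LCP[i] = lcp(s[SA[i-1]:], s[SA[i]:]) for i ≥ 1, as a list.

rank→(start, suffix):
  0 → (16, 'a')
  1 → (5, 'aabbabbbbbba')
  2 → (3, 'abaabbabbbbbba')
  3 → (6, 'abbabbbbbba')
  4 → (9, 'abbbbbba')
  5 → (15, 'ba')
  6 → (4, 'baabbabbbbbba')
  7 → (8, 'babbbbbba')
  8 → (14, 'bba')
  9 → (7, 'bbabbbbbba')
  10 → (13, 'bbba')
  11 → (12, 'bbbba')
  12 → (11, 'bbbbba')
  13 → (10, 'bbbbbba')
  14 → (1, 'bcabaabbabbbbbba')
  15 → (2, 'cabaabbabbbbbba')
  16 → (0, 'cbcabaabbabbbbbba')

SA = [16, 5, 3, 6, 9, 15, 4, 8, 14, 7, 13, 12, 11, 10, 1, 2, 0]
i: (SA[i-1],SA[i]) lcp shared
  1: (16,5) 1 'a'
  2: (5,3) 1 'a'
  3: (3,6) 2 'ab'
  4: (6,9) 3 'abb'
  5: (9,15) 0 ''
  6: (15,4) 2 'ba'
  7: (4,8) 2 'ba'
  8: (8,14) 1 'b'
  9: (14,7) 3 'bba'
  10: (7,13) 2 'bb'
  11: (13,12) 3 'bbb'
  12: (12,11) 4 'bbbb'
  13: (11,10) 5 'bbbbb'
  14: (10,1) 1 'b'
  15: (1,2) 0 ''
  16: (2,0) 1 'c'

[0, 1, 1, 2, 3, 0, 2, 2, 1, 3, 2, 3, 4, 5, 1, 0, 1]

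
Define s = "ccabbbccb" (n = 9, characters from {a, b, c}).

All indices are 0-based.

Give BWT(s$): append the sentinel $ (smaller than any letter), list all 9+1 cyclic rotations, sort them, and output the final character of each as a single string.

bccabbcc$b

rank  rotation    last
    0  $ccabbbccb  b
    1  abbbccb$cc  c
    2  b$ccabbbcc  c
    3  bbbccb$cca  a
    4  bbccb$ccab  b
    5  bccb$ccabb  b
    6  cabbbccb$c  c
    7  cb$ccabbbc  c
    8  ccabbbccb$  $
    9  ccb$ccabbb  b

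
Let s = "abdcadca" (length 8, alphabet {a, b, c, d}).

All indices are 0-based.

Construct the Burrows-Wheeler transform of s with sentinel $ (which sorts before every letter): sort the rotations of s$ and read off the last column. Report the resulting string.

rank  rotation   last
    0  $abdcadca  a
    1  a$abdcadc  c
    2  abdcadca$  $
    3  adca$abdc  c
    4  bdcadca$a  a
    5  ca$abdcad  d
    6  cadca$abd  d
    7  dca$abdca  a
    8  dcadca$ab  b

ac$caddab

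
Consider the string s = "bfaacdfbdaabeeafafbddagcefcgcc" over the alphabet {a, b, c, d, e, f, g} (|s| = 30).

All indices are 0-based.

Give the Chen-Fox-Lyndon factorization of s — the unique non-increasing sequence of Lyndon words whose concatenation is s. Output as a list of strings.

emit factor 1: 'bf' (i=0, period=2)
emit factor 2: 'aacdfbd' (i=2, period=7)
emit factor 3: 'aabeeafafbddagcefcgcc' (i=9, period=21)

["bf", "aacdfbd", "aabeeafafbddagcefcgcc"]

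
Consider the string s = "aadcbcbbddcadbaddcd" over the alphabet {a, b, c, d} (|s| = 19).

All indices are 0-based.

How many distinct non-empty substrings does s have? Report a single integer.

168

rank | idx | suffix
   0 |   0 | aadcbcbbddcadbaddcd
   1 |  11 | adbaddcd
   2 |   1 | adcbcbbddcadbaddcd
   3 |  14 | addcd
   4 |  13 | baddcd
   5 |   6 | bbddcadbaddcd
   6 |   4 | bcbbddcadbaddcd
   7 |   7 | bddcadbaddcd
   8 |  10 | cadbaddcd
   9 |   5 | cbbddcadbaddcd
  10 |   3 | cbcbbddcadbaddcd
  11 |  17 | cd
  12 |  18 | d
  13 |  12 | dbaddcd
  14 |   9 | dcadbaddcd
  15 |   2 | dcbcbbddcadbaddcd
  16 |  16 | dcd
  17 |   8 | ddcadbaddcd
  18 |  15 | ddcd

SA = [0, 11, 1, 14, 13, 6, 4, 7, 10, 5, 3, 17, 18, 12, 9, 2, 16, 8, 15]
rank  pair      lcp
   1  s[0:],s[11:]  1  'a'
   2  s[11:],s[1:]  2  'ad'
   3  s[1:],s[14:]  2  'ad'
   4  s[14:],s[13:]  0  ''
   5  s[13:],s[6:]  1  'b'
   6  s[6:],s[4:]  1  'b'
   7  s[4:],s[7:]  1  'b'
   8  s[7:],s[10:]  0  ''
   9  s[10:],s[5:]  1  'c'
  10  s[5:],s[3:]  2  'cb'
  11  s[3:],s[17:]  1  'c'
  12  s[17:],s[18:]  0  ''
  13  s[18:],s[12:]  1  'd'
  14  s[12:],s[9:]  1  'd'
  15  s[9:],s[2:]  2  'dc'
  16  s[2:],s[16:]  2  'dc'
  17  s[16:],s[8:]  1  'd'
  18  s[8:],s[15:]  3  'ddc'

n(n+1)/2 = 19·20/2 = 190
Σ LCP = 0 + 1 + 2 + 2 + 0 + 1 + 1 + 1 + 0 + 1 + 2 + 1 + 0 + 1 + 1 + 2 + 2 + 1 + 3 = 22
distinct = 190 − 22 = 168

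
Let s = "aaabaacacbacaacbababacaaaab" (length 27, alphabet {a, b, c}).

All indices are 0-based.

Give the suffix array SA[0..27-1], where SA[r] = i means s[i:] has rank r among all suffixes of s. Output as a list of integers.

[22, 23, 0, 24, 1, 4, 12, 25, 2, 16, 18, 20, 10, 5, 13, 7, 26, 3, 15, 17, 19, 9, 21, 11, 6, 14, 8]

sorted suffixes:
  #0 SA[0]=22  'aaaab'
  #1 SA[1]=23  'aaab'
  #2 SA[2]=0  'aaabaacacbacaacbababacaaaab'
  #3 SA[3]=24  'aab'
  #4 SA[4]=1  'aabaacacbacaacbababacaaaab'
  #5 SA[5]=4  'aacacbacaacbababacaaaab'
  #6 SA[6]=12  'aacbababacaaaab'
  #7 SA[7]=25  'ab'
  #8 SA[8]=2  'abaacacbacaacbababacaaaab'
  #9 SA[9]=16  'ababacaaaab'
  #10 SA[10]=18  'abacaaaab'
  #11 SA[11]=20  'acaaaab'
  #12 SA[12]=10  'acaacbababacaaaab'
  #13 SA[13]=5  'acacbacaacbababacaaaab'
  #14 SA[14]=13  'acbababacaaaab'
  #15 SA[15]=7  'acbacaacbababacaaaab'
  #16 SA[16]=26  'b'
  #17 SA[17]=3  'baacacbacaacbababacaaaab'
  #18 SA[18]=15  'bababacaaaab'
  #19 SA[19]=17  'babacaaaab'
  #20 SA[20]=19  'bacaaaab'
  #21 SA[21]=9  'bacaacbababacaaaab'
  #22 SA[22]=21  'caaaab'
  #23 SA[23]=11  'caacbababacaaaab'
  #24 SA[24]=6  'cacbacaacbababacaaaab'
  #25 SA[25]=14  'cbababacaaaab'
  #26 SA[26]=8  'cbacaacbababacaaaab'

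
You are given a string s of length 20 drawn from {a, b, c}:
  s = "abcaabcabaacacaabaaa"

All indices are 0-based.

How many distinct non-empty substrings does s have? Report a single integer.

sorted suffixes:
  #0 SA[0]=19  'a'
  #1 SA[1]=18  'aa'
  #2 SA[2]=17  'aaa'
  #3 SA[3]=14  'aabaaa'
  #4 SA[4]=3  'aabcabaacacaabaaa'
  #5 SA[5]=9  'aacacaabaaa'
  #6 SA[6]=15  'abaaa'
  #7 SA[7]=7  'abaacacaabaaa'
  #8 SA[8]=0  'abcaabcabaacacaabaaa'
  #9 SA[9]=4  'abcabaacacaabaaa'
  #10 SA[10]=12  'acaabaaa'
  #11 SA[11]=10  'acacaabaaa'
  #12 SA[12]=16  'baaa'
  #13 SA[13]=8  'baacacaabaaa'
  #14 SA[14]=1  'bcaabcabaacacaabaaa'
  #15 SA[15]=5  'bcabaacacaabaaa'
  #16 SA[16]=13  'caabaaa'
  #17 SA[17]=2  'caabcabaacacaabaaa'
  #18 SA[18]=6  'cabaacacaabaaa'
  #19 SA[19]=11  'cacaabaaa'

SA = [19, 18, 17, 14, 3, 9, 15, 7, 0, 4, 12, 10, 16, 8, 1, 5, 13, 2, 6, 11]
rank  pair      lcp
   1  s[19:],s[18:]  1  'a'
   2  s[18:],s[17:]  2  'aa'
   3  s[17:],s[14:]  2  'aa'
   4  s[14:],s[3:]  3  'aab'
   5  s[3:],s[9:]  2  'aa'
   6  s[9:],s[15:]  1  'a'
   7  s[15:],s[7:]  4  'abaa'
   8  s[7:],s[0:]  2  'ab'
   9  s[0:],s[4:]  4  'abca'
  10  s[4:],s[12:]  1  'a'
  11  s[12:],s[10:]  3  'aca'
  12  s[10:],s[16:]  0  ''
  13  s[16:],s[8:]  3  'baa'
  14  s[8:],s[1:]  1  'b'
  15  s[1:],s[5:]  3  'bca'
  16  s[5:],s[13:]  0  ''
  17  s[13:],s[2:]  4  'caab'
  18  s[2:],s[6:]  2  'ca'
  19  s[6:],s[11:]  2  'ca'

n(n+1)/2 = 20·21/2 = 210
Σ LCP = 0 + 1 + 2 + 2 + 3 + 2 + 1 + 4 + 2 + 4 + 1 + 3 + 0 + 3 + 1 + 3 + 0 + 4 + 2 + 2 = 40
distinct = 210 − 40 = 170

170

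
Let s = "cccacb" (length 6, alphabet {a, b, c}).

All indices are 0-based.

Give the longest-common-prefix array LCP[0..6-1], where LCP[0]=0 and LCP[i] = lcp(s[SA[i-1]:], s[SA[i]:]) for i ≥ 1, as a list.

rank→(start, suffix):
  0 → (3, 'acb')
  1 → (5, 'b')
  2 → (2, 'cacb')
  3 → (4, 'cb')
  4 → (1, 'ccacb')
  5 → (0, 'cccacb')

SA = [3, 5, 2, 4, 1, 0]
rank  pair      lcp
   1  s[3:],s[5:]  0  ''
   2  s[5:],s[2:]  0  ''
   3  s[2:],s[4:]  1  'c'
   4  s[4:],s[1:]  1  'c'
   5  s[1:],s[0:]  2  'cc'

[0, 0, 0, 1, 1, 2]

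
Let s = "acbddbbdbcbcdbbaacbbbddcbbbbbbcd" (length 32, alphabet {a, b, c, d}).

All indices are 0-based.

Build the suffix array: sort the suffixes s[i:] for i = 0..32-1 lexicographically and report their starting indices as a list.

sorted suffixes:
  #0 SA[0]=15  'aacbbbddcbbbbbbcd'
  #1 SA[1]=16  'acbbbddcbbbbbbcd'
  #2 SA[2]=0  'acbddbbdbcbcdbbaacbbbddcbbbbbbcd'
  #3 SA[3]=14  'baacbbbddcbbbbbbcd'
  #4 SA[4]=13  'bbaacbbbddcbbbbbbcd'
  #5 SA[5]=24  'bbbbbbcd'
  #6 SA[6]=25  'bbbbbcd'
  #7 SA[7]=26  'bbbbcd'
  #8 SA[8]=27  'bbbcd'
  #9 SA[9]=18  'bbbddcbbbbbbcd'
  #10 SA[10]=28  'bbcd'
  #11 SA[11]=5  'bbdbcbcdbbaacbbbddcbbbbbbcd'
  #12 SA[12]=19  'bbddcbbbbbbcd'
  #13 SA[13]=8  'bcbcdbbaacbbbddcbbbbbbcd'
  #14 SA[14]=29  'bcd'
  #15 SA[15]=10  'bcdbbaacbbbddcbbbbbbcd'
  #16 SA[16]=6  'bdbcbcdbbaacbbbddcbbbbbbcd'
  #17 SA[17]=2  'bddbbdbcbcdbbaacbbbddcbbbbbbcd'
  #18 SA[18]=20  'bddcbbbbbbcd'
  #19 SA[19]=23  'cbbbbbbcd'
  #20 SA[20]=17  'cbbbddcbbbbbbcd'
  #21 SA[21]=9  'cbcdbbaacbbbddcbbbbbbcd'
  #22 SA[22]=1  'cbddbbdbcbcdbbaacbbbddcbbbbbbcd'
  #23 SA[23]=30  'cd'
  #24 SA[24]=11  'cdbbaacbbbddcbbbbbbcd'
  #25 SA[25]=31  'd'
  #26 SA[26]=12  'dbbaacbbbddcbbbbbbcd'
  #27 SA[27]=4  'dbbdbcbcdbbaacbbbddcbbbbbbcd'
  #28 SA[28]=7  'dbcbcdbbaacbbbddcbbbbbbcd'
  #29 SA[29]=22  'dcbbbbbbcd'
  #30 SA[30]=3  'ddbbdbcbcdbbaacbbbddcbbbbbbcd'
  #31 SA[31]=21  'ddcbbbbbbcd'

[15, 16, 0, 14, 13, 24, 25, 26, 27, 18, 28, 5, 19, 8, 29, 10, 6, 2, 20, 23, 17, 9, 1, 30, 11, 31, 12, 4, 7, 22, 3, 21]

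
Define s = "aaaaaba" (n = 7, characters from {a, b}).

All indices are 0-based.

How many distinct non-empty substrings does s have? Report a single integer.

17

rank | idx | suffix
   0 |   6 | a
   1 |   0 | aaaaaba
   2 |   1 | aaaaba
   3 |   2 | aaaba
   4 |   3 | aaba
   5 |   4 | aba
   6 |   5 | ba

SA = [6, 0, 1, 2, 3, 4, 5]
[i] adj suffixes → lcp
  [1] 6/0 → 1 ('a')
  [2] 0/1 → 4 ('aaaa')
  [3] 1/2 → 3 ('aaa')
  [4] 2/3 → 2 ('aa')
  [5] 3/4 → 1 ('a')
  [6] 4/5 → 0 ('')

n(n+1)/2 = 7·8/2 = 28
Σ LCP = 0 + 1 + 4 + 3 + 2 + 1 + 0 = 11
distinct = 28 − 11 = 17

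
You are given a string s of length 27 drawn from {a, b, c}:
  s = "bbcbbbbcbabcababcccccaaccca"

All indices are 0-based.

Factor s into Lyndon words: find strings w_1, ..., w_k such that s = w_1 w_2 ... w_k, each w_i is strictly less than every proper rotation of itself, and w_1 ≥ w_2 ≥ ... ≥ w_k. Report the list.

emit factor 1: 'bbc' (i=0, period=3)
emit factor 2: 'bbbbc' (i=3, period=5)
emit factor 3: 'b' (i=8, period=1)
emit factor 4: 'abc' (i=9, period=3)
emit factor 5: 'ababccccc' (i=12, period=9)
emit factor 6: 'aaccc' (i=21, period=5)
emit factor 7: 'a' (i=26, period=1)

["bbc", "bbbbc", "b", "abc", "ababccccc", "aaccc", "a"]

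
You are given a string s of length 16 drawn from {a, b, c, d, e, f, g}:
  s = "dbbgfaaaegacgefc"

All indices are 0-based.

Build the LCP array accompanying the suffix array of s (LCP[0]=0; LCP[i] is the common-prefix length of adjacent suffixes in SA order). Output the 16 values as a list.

rank→(start, suffix):
  0 → (5, 'aaaegacgefc')
  1 → (6, 'aaegacgefc')
  2 → (10, 'acgefc')
  3 → (7, 'aegacgefc')
  4 → (1, 'bbgfaaaegacgefc')
  5 → (2, 'bgfaaaegacgefc')
  6 → (15, 'c')
  7 → (11, 'cgefc')
  8 → (0, 'dbbgfaaaegacgefc')
  9 → (13, 'efc')
  10 → (8, 'egacgefc')
  11 → (4, 'faaaegacgefc')
  12 → (14, 'fc')
  13 → (9, 'gacgefc')
  14 → (12, 'gefc')
  15 → (3, 'gfaaaegacgefc')

SA = [5, 6, 10, 7, 1, 2, 15, 11, 0, 13, 8, 4, 14, 9, 12, 3]
[i] adj suffixes → lcp
  [1] 5/6 → 2 ('aa')
  [2] 6/10 → 1 ('a')
  [3] 10/7 → 1 ('a')
  [4] 7/1 → 0 ('')
  [5] 1/2 → 1 ('b')
  [6] 2/15 → 0 ('')
  [7] 15/11 → 1 ('c')
  [8] 11/0 → 0 ('')
  [9] 0/13 → 0 ('')
  [10] 13/8 → 1 ('e')
  [11] 8/4 → 0 ('')
  [12] 4/14 → 1 ('f')
  [13] 14/9 → 0 ('')
  [14] 9/12 → 1 ('g')
  [15] 12/3 → 1 ('g')

[0, 2, 1, 1, 0, 1, 0, 1, 0, 0, 1, 0, 1, 0, 1, 1]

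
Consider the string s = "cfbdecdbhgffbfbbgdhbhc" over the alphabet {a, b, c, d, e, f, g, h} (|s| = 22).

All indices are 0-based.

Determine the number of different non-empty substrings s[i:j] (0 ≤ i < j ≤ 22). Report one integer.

235

rank | idx | suffix
   0 |  14 | bbgdhbhc
   1 |   2 | bdecdbhgffbfbbgdhbhc
   2 |  12 | bfbbgdhbhc
   3 |  15 | bgdhbhc
   4 |  19 | bhc
   5 |   7 | bhgffbfbbgdhbhc
   6 |  21 | c
   7 |   5 | cdbhgffbfbbgdhbhc
   8 |   0 | cfbdecdbhgffbfbbgdhbhc
   9 |   6 | dbhgffbfbbgdhbhc
  10 |   3 | decdbhgffbfbbgdhbhc
  11 |  17 | dhbhc
  12 |   4 | ecdbhgffbfbbgdhbhc
  13 |  13 | fbbgdhbhc
  14 |   1 | fbdecdbhgffbfbbgdhbhc
  15 |  11 | fbfbbgdhbhc
  16 |  10 | ffbfbbgdhbhc
  17 |  16 | gdhbhc
  18 |   9 | gffbfbbgdhbhc
  19 |  18 | hbhc
  20 |  20 | hc
  21 |   8 | hgffbfbbgdhbhc

SA = [14, 2, 12, 15, 19, 7, 21, 5, 0, 6, 3, 17, 4, 13, 1, 11, 10, 16, 9, 18, 20, 8]
[i] adj suffixes → lcp
  [1] 14/2 → 1 ('b')
  [2] 2/12 → 1 ('b')
  [3] 12/15 → 1 ('b')
  [4] 15/19 → 1 ('b')
  [5] 19/7 → 2 ('bh')
  [6] 7/21 → 0 ('')
  [7] 21/5 → 1 ('c')
  [8] 5/0 → 1 ('c')
  [9] 0/6 → 0 ('')
  [10] 6/3 → 1 ('d')
  [11] 3/17 → 1 ('d')
  [12] 17/4 → 0 ('')
  [13] 4/13 → 0 ('')
  [14] 13/1 → 2 ('fb')
  [15] 1/11 → 2 ('fb')
  [16] 11/10 → 1 ('f')
  [17] 10/16 → 0 ('')
  [18] 16/9 → 1 ('g')
  [19] 9/18 → 0 ('')
  [20] 18/20 → 1 ('h')
  [21] 20/8 → 1 ('h')

n(n+1)/2 = 22·23/2 = 253
Σ LCP = 0 + 1 + 1 + 1 + 1 + 2 + 0 + 1 + 1 + 0 + 1 + 1 + 0 + 0 + 2 + 2 + 1 + 0 + 1 + 0 + 1 + 1 = 18
distinct = 253 − 18 = 235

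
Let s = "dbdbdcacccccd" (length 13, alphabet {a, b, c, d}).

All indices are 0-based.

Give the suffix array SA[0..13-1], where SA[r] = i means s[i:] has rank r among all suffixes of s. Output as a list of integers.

rank | idx | suffix
   0 |   6 | acccccd
   1 |   1 | bdbdcacccccd
   2 |   3 | bdcacccccd
   3 |   5 | cacccccd
   4 |   7 | cccccd
   5 |   8 | ccccd
   6 |   9 | cccd
   7 |  10 | ccd
   8 |  11 | cd
   9 |  12 | d
  10 |   0 | dbdbdcacccccd
  11 |   2 | dbdcacccccd
  12 |   4 | dcacccccd

[6, 1, 3, 5, 7, 8, 9, 10, 11, 12, 0, 2, 4]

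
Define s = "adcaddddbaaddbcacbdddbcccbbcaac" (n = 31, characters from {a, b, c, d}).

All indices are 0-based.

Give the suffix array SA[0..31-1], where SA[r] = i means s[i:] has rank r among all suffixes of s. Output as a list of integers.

sorted suffixes:
  #0 SA[0]=28  'aac'
  #1 SA[1]=9  'aaddbcacbdddbcccbbcaac'
  #2 SA[2]=29  'ac'
  #3 SA[3]=15  'acbdddbcccbbcaac'
  #4 SA[4]=0  'adcaddddbaaddbcacbdddbcccbbcaac'
  #5 SA[5]=10  'addbcacbdddbcccbbcaac'
  #6 SA[6]=3  'addddbaaddbcacbdddbcccbbcaac'
  #7 SA[7]=8  'baaddbcacbdddbcccbbcaac'
  #8 SA[8]=25  'bbcaac'
  #9 SA[9]=26  'bcaac'
  #10 SA[10]=13  'bcacbdddbcccbbcaac'
  #11 SA[11]=21  'bcccbbcaac'
  #12 SA[12]=17  'bdddbcccbbcaac'
  #13 SA[13]=30  'c'
  #14 SA[14]=27  'caac'
  #15 SA[15]=14  'cacbdddbcccbbcaac'
  #16 SA[16]=2  'caddddbaaddbcacbdddbcccbbcaac'
  #17 SA[17]=24  'cbbcaac'
  #18 SA[18]=16  'cbdddbcccbbcaac'
  #19 SA[19]=23  'ccbbcaac'
  #20 SA[20]=22  'cccbbcaac'
  #21 SA[21]=7  'dbaaddbcacbdddbcccbbcaac'
  #22 SA[22]=12  'dbcacbdddbcccbbcaac'
  #23 SA[23]=20  'dbcccbbcaac'
  #24 SA[24]=1  'dcaddddbaaddbcacbdddbcccbbcaac'
  #25 SA[25]=6  'ddbaaddbcacbdddbcccbbcaac'
  #26 SA[26]=11  'ddbcacbdddbcccbbcaac'
  #27 SA[27]=19  'ddbcccbbcaac'
  #28 SA[28]=5  'dddbaaddbcacbdddbcccbbcaac'
  #29 SA[29]=18  'dddbcccbbcaac'
  #30 SA[30]=4  'ddddbaaddbcacbdddbcccbbcaac'

[28, 9, 29, 15, 0, 10, 3, 8, 25, 26, 13, 21, 17, 30, 27, 14, 2, 24, 16, 23, 22, 7, 12, 20, 1, 6, 11, 19, 5, 18, 4]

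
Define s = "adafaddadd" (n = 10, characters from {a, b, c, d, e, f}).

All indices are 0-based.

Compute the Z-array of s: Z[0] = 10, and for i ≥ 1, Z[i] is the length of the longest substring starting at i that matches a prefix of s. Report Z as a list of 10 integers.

Z[0]=10
i=1: i≥r, start 0; Z[1]=0
i=2: i≥r, start 0; Z[2]=1 extend→box=[2,3)
i=3: i≥r, start 0; Z[3]=0
i=4: i≥r, start 0; Z[4]=2 extend→box=[4,6)
i=5: min(r-i=1, Z[1]=0)=0; Z[5]=0
i=6: i≥r, start 0; Z[6]=0
i=7: i≥r, start 0; Z[7]=2 extend→box=[7,9)
i=8: min(r-i=1, Z[1]=0)=0; Z[8]=0
i=9: i≥r, start 0; Z[9]=0

[10, 0, 1, 0, 2, 0, 0, 2, 0, 0]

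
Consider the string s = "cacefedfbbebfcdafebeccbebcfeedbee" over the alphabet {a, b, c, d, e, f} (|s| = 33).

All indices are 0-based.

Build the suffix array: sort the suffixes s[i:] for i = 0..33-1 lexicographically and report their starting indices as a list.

sorted suffixes:
  #0 SA[0]=1  'acefedfbbebfcdafebeccbebcfeedbee'
  #1 SA[1]=15  'afebeccbebcfeedbee'
  #2 SA[2]=8  'bbebfcdafebeccbebcfeedbee'
  #3 SA[3]=24  'bcfeedbee'
  #4 SA[4]=22  'bebcfeedbee'
  #5 SA[5]=9  'bebfcdafebeccbebcfeedbee'
  #6 SA[6]=18  'beccbebcfeedbee'
  #7 SA[7]=30  'bee'
  #8 SA[8]=11  'bfcdafebeccbebcfeedbee'
  #9 SA[9]=0  'cacefedfbbebfcdafebeccbebcfeedbee'
  #10 SA[10]=21  'cbebcfeedbee'
  #11 SA[11]=20  'ccbebcfeedbee'
  #12 SA[12]=13  'cdafebeccbebcfeedbee'
  #13 SA[13]=2  'cefedfbbebfcdafebeccbebcfeedbee'
  #14 SA[14]=25  'cfeedbee'
  #15 SA[15]=14  'dafebeccbebcfeedbee'
  #16 SA[16]=29  'dbee'
  #17 SA[17]=6  'dfbbebfcdafebeccbebcfeedbee'
  #18 SA[18]=32  'e'
  #19 SA[19]=23  'ebcfeedbee'
  #20 SA[20]=17  'ebeccbebcfeedbee'
  #21 SA[21]=10  'ebfcdafebeccbebcfeedbee'
  #22 SA[22]=19  'eccbebcfeedbee'
  #23 SA[23]=28  'edbee'
  #24 SA[24]=5  'edfbbebfcdafebeccbebcfeedbee'
  #25 SA[25]=31  'ee'
  #26 SA[26]=27  'eedbee'
  #27 SA[27]=3  'efedfbbebfcdafebeccbebcfeedbee'
  #28 SA[28]=7  'fbbebfcdafebeccbebcfeedbee'
  #29 SA[29]=12  'fcdafebeccbebcfeedbee'
  #30 SA[30]=16  'febeccbebcfeedbee'
  #31 SA[31]=4  'fedfbbebfcdafebeccbebcfeedbee'
  #32 SA[32]=26  'feedbee'

[1, 15, 8, 24, 22, 9, 18, 30, 11, 0, 21, 20, 13, 2, 25, 14, 29, 6, 32, 23, 17, 10, 19, 28, 5, 31, 27, 3, 7, 12, 16, 4, 26]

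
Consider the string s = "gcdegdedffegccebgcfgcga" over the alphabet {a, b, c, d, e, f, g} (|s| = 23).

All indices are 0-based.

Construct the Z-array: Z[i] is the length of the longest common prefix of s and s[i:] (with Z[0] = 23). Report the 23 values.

[23, 0, 0, 0, 1, 0, 0, 0, 0, 0, 0, 2, 0, 0, 0, 0, 2, 0, 0, 2, 0, 1, 0]

Z[0]=23
i=1: i≥r, start 0; Z[1]=0
i=2: i≥r, start 0; Z[2]=0
i=3: i≥r, start 0; Z[3]=0
i=4: i≥r, start 0; Z[4]=1 grow→box=[4,5)
i=5: i≥r, start 0; Z[5]=0
i=6: i≥r, start 0; Z[6]=0
i=7: i≥r, start 0; Z[7]=0
i=8: i≥r, start 0; Z[8]=0
i=9: i≥r, start 0; Z[9]=0
i=10: i≥r, start 0; Z[10]=0
i=11: i≥r, start 0; Z[11]=2 grow→box=[11,13)
i=12: min(r-i=1, Z[1]=0)=0; Z[12]=0
i=13: i≥r, start 0; Z[13]=0
i=14: i≥r, start 0; Z[14]=0
i=15: i≥r, start 0; Z[15]=0
i=16: i≥r, start 0; Z[16]=2 grow→box=[16,18)
i=17: min(r-i=1, Z[1]=0)=0; Z[17]=0
i=18: i≥r, start 0; Z[18]=0
i=19: i≥r, start 0; Z[19]=2 grow→box=[19,21)
i=20: min(r-i=1, Z[1]=0)=0; Z[20]=0
i=21: i≥r, start 0; Z[21]=1 grow→box=[21,22)
i=22: i≥r, start 0; Z[22]=0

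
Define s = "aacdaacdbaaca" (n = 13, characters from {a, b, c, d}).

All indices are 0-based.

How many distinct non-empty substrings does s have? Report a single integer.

73

rank→(start, suffix):
  0 → (12, 'a')
  1 → (9, 'aaca')
  2 → (0, 'aacdaacdbaaca')
  3 → (4, 'aacdbaaca')
  4 → (10, 'aca')
  5 → (1, 'acdaacdbaaca')
  6 → (5, 'acdbaaca')
  7 → (8, 'baaca')
  8 → (11, 'ca')
  9 → (2, 'cdaacdbaaca')
  10 → (6, 'cdbaaca')
  11 → (3, 'daacdbaaca')
  12 → (7, 'dbaaca')

SA = [12, 9, 0, 4, 10, 1, 5, 8, 11, 2, 6, 3, 7]
[i] adj suffixes → lcp
  [1] 12/9 → 1 ('a')
  [2] 9/0 → 3 ('aac')
  [3] 0/4 → 4 ('aacd')
  [4] 4/10 → 1 ('a')
  [5] 10/1 → 2 ('ac')
  [6] 1/5 → 3 ('acd')
  [7] 5/8 → 0 ('')
  [8] 8/11 → 0 ('')
  [9] 11/2 → 1 ('c')
  [10] 2/6 → 2 ('cd')
  [11] 6/3 → 0 ('')
  [12] 3/7 → 1 ('d')

n(n+1)/2 = 13·14/2 = 91
Σ LCP = 0 + 1 + 3 + 4 + 1 + 2 + 3 + 0 + 0 + 1 + 2 + 0 + 1 = 18
distinct = 91 − 18 = 73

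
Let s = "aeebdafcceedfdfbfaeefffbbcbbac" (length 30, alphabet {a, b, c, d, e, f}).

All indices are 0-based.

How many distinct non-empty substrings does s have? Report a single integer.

433

rank | idx | suffix
   0 |  28 | ac
   1 |   0 | aeebdafcceedfdfbfaeefffbbcbbac
   2 |  17 | aeefffbbcbbac
   3 |   5 | afcceedfdfbfaeefffbbcbbac
   4 |  27 | bac
   5 |  26 | bbac
   6 |  23 | bbcbbac
   7 |  24 | bcbbac
   8 |   3 | bdafcceedfdfbfaeefffbbcbbac
   9 |  15 | bfaeefffbbcbbac
  10 |  29 | c
  11 |  25 | cbbac
  12 |   7 | cceedfdfbfaeefffbbcbbac
  13 |   8 | ceedfdfbfaeefffbbcbbac
  14 |   4 | dafcceedfdfbfaeefffbbcbbac
  15 |  13 | dfbfaeefffbbcbbac
  16 |  11 | dfdfbfaeefffbbcbbac
  17 |   2 | ebdafcceedfdfbfaeefffbbcbbac
  18 |  10 | edfdfbfaeefffbbcbbac
  19 |   1 | eebdafcceedfdfbfaeefffbbcbbac
  20 |   9 | eedfdfbfaeefffbbcbbac
  21 |  18 | eefffbbcbbac
  22 |  19 | efffbbcbbac
  23 |  16 | faeefffbbcbbac
  24 |  22 | fbbcbbac
  25 |  14 | fbfaeefffbbcbbac
  26 |   6 | fcceedfdfbfaeefffbbcbbac
  27 |  12 | fdfbfaeefffbbcbbac
  28 |  21 | ffbbcbbac
  29 |  20 | fffbbcbbac

SA = [28, 0, 17, 5, 27, 26, 23, 24, 3, 15, 29, 25, 7, 8, 4, 13, 11, 2, 10, 1, 9, 18, 19, 16, 22, 14, 6, 12, 21, 20]
[i] adj suffixes → lcp
  [1] 28/0 → 1 ('a')
  [2] 0/17 → 3 ('aee')
  [3] 17/5 → 1 ('a')
  [4] 5/27 → 0 ('')
  [5] 27/26 → 1 ('b')
  [6] 26/23 → 2 ('bb')
  [7] 23/24 → 1 ('b')
  [8] 24/3 → 1 ('b')
  [9] 3/15 → 1 ('b')
  [10] 15/29 → 0 ('')
  [11] 29/25 → 1 ('c')
  [12] 25/7 → 1 ('c')
  [13] 7/8 → 1 ('c')
  [14] 8/4 → 0 ('')
  [15] 4/13 → 1 ('d')
  [16] 13/11 → 2 ('df')
  [17] 11/2 → 0 ('')
  [18] 2/10 → 1 ('e')
  [19] 10/1 → 1 ('e')
  [20] 1/9 → 2 ('ee')
  [21] 9/18 → 2 ('ee')
  [22] 18/19 → 1 ('e')
  [23] 19/16 → 0 ('')
  [24] 16/22 → 1 ('f')
  [25] 22/14 → 2 ('fb')
  [26] 14/6 → 1 ('f')
  [27] 6/12 → 1 ('f')
  [28] 12/21 → 1 ('f')
  [29] 21/20 → 2 ('ff')

n(n+1)/2 = 30·31/2 = 465
Σ LCP = 0 + 1 + 3 + 1 + 0 + 1 + 2 + 1 + 1 + 1 + 0 + 1 + 1 + 1 + 0 + 1 + 2 + 0 + 1 + 1 + 2 + 2 + 1 + 0 + 1 + 2 + 1 + 1 + 1 + 2 = 32
distinct = 465 − 32 = 433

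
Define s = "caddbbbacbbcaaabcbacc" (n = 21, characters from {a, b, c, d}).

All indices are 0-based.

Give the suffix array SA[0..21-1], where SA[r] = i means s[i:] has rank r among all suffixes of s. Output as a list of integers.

[12, 13, 14, 7, 18, 1, 6, 17, 5, 4, 9, 10, 15, 20, 11, 0, 16, 8, 19, 3, 2]

rank | idx | suffix
   0 |  12 | aaabcbacc
   1 |  13 | aabcbacc
   2 |  14 | abcbacc
   3 |   7 | acbbcaaabcbacc
   4 |  18 | acc
   5 |   1 | addbbbacbbcaaabcbacc
   6 |   6 | bacbbcaaabcbacc
   7 |  17 | bacc
   8 |   5 | bbacbbcaaabcbacc
   9 |   4 | bbbacbbcaaabcbacc
  10 |   9 | bbcaaabcbacc
  11 |  10 | bcaaabcbacc
  12 |  15 | bcbacc
  13 |  20 | c
  14 |  11 | caaabcbacc
  15 |   0 | caddbbbacbbcaaabcbacc
  16 |  16 | cbacc
  17 |   8 | cbbcaaabcbacc
  18 |  19 | cc
  19 |   3 | dbbbacbbcaaabcbacc
  20 |   2 | ddbbbacbbcaaabcbacc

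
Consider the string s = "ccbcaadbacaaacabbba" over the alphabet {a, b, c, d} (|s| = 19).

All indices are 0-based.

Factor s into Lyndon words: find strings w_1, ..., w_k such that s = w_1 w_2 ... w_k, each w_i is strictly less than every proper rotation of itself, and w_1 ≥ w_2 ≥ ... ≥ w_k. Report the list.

emit factor 1: 'c' (i=0, period=1)
emit factor 2: 'c' (i=1, period=1)
emit factor 3: 'bc' (i=2, period=2)
emit factor 4: 'aadbac' (i=4, period=6)
emit factor 5: 'aaacabbb' (i=10, period=8)
emit factor 6: 'a' (i=18, period=1)

["c", "c", "bc", "aadbac", "aaacabbb", "a"]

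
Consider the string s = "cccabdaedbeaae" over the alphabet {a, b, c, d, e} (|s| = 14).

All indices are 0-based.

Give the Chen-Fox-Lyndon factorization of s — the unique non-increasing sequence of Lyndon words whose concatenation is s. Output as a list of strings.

emit factor 1: 'c' (i=0, period=1)
emit factor 2: 'c' (i=1, period=1)
emit factor 3: 'c' (i=2, period=1)
emit factor 4: 'abdaedbe' (i=3, period=8)
emit factor 5: 'aae' (i=11, period=3)

["c", "c", "c", "abdaedbe", "aae"]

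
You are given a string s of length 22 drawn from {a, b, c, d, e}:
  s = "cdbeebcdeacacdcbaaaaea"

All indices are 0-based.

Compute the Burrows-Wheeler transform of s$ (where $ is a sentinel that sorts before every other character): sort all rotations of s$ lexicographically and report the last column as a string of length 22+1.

aebaaecacedad$abcccadeb

rank  rotation                 last
    0  $cdbeebcdeacacdcbaaaaea  a
    1  a$cdbeebcdeacacdcbaaaae  e
    2  aaaaea$cdbeebcdeacacdcb  b
    3  aaaea$cdbeebcdeacacdcba  a
    4  aaea$cdbeebcdeacacdcbaa  a
    5  acacdcbaaaaea$cdbeebcde  e
    6  acdcbaaaaea$cdbeebcdeac  c
    7  aea$cdbeebcdeacacdcbaaa  a
    8  baaaaea$cdbeebcdeacacdc  c
    9  bcdeacacdcbaaaaea$cdbee  e
   10  beebcdeacacdcbaaaaea$cd  d
   11  cacdcbaaaaea$cdbeebcdea  a
   12  cbaaaaea$cdbeebcdeacacd  d
   13  cdbeebcdeacacdcbaaaaea$  $
   14  cdcbaaaaea$cdbeebcdeaca  a
   15  cdeacacdcbaaaaea$cdbeeb  b
   16  dbeebcdeacacdcbaaaaea$c  c
   17  dcbaaaaea$cdbeebcdeacac  c
   18  deacacdcbaaaaea$cdbeebc  c
   19  ea$cdbeebcdeacacdcbaaaa  a
   20  eacacdcbaaaaea$cdbeebcd  d
   21  ebcdeacacdcbaaaaea$cdbe  e
   22  eebcdeacacdcbaaaaea$cdb  b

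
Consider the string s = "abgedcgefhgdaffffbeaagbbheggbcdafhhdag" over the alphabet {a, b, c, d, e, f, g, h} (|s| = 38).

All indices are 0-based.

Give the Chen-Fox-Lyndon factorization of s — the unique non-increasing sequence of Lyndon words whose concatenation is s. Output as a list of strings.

["abgedcgefhgdaffffbe", "aagbbheggbcdafhhdag"]

emit factor 1: 'abgedcgefhgdaffffbe' (i=0, period=19)
emit factor 2: 'aagbbheggbcdafhhdag' (i=19, period=19)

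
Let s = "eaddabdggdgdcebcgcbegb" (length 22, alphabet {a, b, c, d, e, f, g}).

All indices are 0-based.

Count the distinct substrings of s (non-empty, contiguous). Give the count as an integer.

rank | idx | suffix
   0 |   4 | abdggdgdcebcgcbegb
   1 |   1 | addabdggdgdcebcgcbegb
   2 |  21 | b
   3 |  14 | bcgcbegb
   4 |   5 | bdggdgdcebcgcbegb
   5 |  18 | begb
   6 |  17 | cbegb
   7 |  12 | cebcgcbegb
   8 |  15 | cgcbegb
   9 |   3 | dabdggdgdcebcgcbegb
  10 |  11 | dcebcgcbegb
  11 |   2 | ddabdggdgdcebcgcbegb
  12 |   9 | dgdcebcgcbegb
  13 |   6 | dggdgdcebcgcbegb
  14 |   0 | eaddabdggdgdcebcgcbegb
  15 |  13 | ebcgcbegb
  16 |  19 | egb
  17 |  20 | gb
  18 |  16 | gcbegb
  19 |  10 | gdcebcgcbegb
  20 |   8 | gdgdcebcgcbegb
  21 |   7 | ggdgdcebcgcbegb

SA = [4, 1, 21, 14, 5, 18, 17, 12, 15, 3, 11, 2, 9, 6, 0, 13, 19, 20, 16, 10, 8, 7]
rank  pair      lcp
   1  s[4:],s[1:]  1  'a'
   2  s[1:],s[21:]  0  ''
   3  s[21:],s[14:]  1  'b'
   4  s[14:],s[5:]  1  'b'
   5  s[5:],s[18:]  1  'b'
   6  s[18:],s[17:]  0  ''
   7  s[17:],s[12:]  1  'c'
   8  s[12:],s[15:]  1  'c'
   9  s[15:],s[3:]  0  ''
  10  s[3:],s[11:]  1  'd'
  11  s[11:],s[2:]  1  'd'
  12  s[2:],s[9:]  1  'd'
  13  s[9:],s[6:]  2  'dg'
  14  s[6:],s[0:]  0  ''
  15  s[0:],s[13:]  1  'e'
  16  s[13:],s[19:]  1  'e'
  17  s[19:],s[20:]  0  ''
  18  s[20:],s[16:]  1  'g'
  19  s[16:],s[10:]  1  'g'
  20  s[10:],s[8:]  2  'gd'
  21  s[8:],s[7:]  1  'g'

n(n+1)/2 = 22·23/2 = 253
Σ LCP = 0 + 1 + 0 + 1 + 1 + 1 + 0 + 1 + 1 + 0 + 1 + 1 + 1 + 2 + 0 + 1 + 1 + 0 + 1 + 1 + 2 + 1 = 18
distinct = 253 − 18 = 235

235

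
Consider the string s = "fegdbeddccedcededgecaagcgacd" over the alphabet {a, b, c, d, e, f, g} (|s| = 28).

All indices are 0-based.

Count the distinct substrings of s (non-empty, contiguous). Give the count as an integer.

rank | idx | suffix
   0 |  20 | aagcgacd
   1 |  25 | acd
   2 |  21 | agcgacd
   3 |   4 | beddccedcededgecaagcgacd
   4 |  19 | caagcgacd
   5 |   8 | ccedcededgecaagcgacd
   6 |  26 | cd
   7 |   9 | cedcededgecaagcgacd
   8 |  12 | cededgecaagcgacd
   9 |  23 | cgacd
  10 |  27 | d
  11 |   3 | dbeddccedcededgecaagcgacd
  12 |   7 | dccedcededgecaagcgacd
  13 |  11 | dcededgecaagcgacd
  14 |   6 | ddccedcededgecaagcgacd
  15 |  14 | dedgecaagcgacd
  16 |  16 | dgecaagcgacd
  17 |  18 | ecaagcgacd
  18 |  10 | edcededgecaagcgacd
  19 |   5 | eddccedcededgecaagcgacd
  20 |  13 | ededgecaagcgacd
  21 |  15 | edgecaagcgacd
  22 |   1 | egdbeddccedcededgecaagcgacd
  23 |   0 | fegdbeddccedcededgecaagcgacd
  24 |  24 | gacd
  25 |  22 | gcgacd
  26 |   2 | gdbeddccedcededgecaagcgacd
  27 |  17 | gecaagcgacd

SA = [20, 25, 21, 4, 19, 8, 26, 9, 12, 23, 27, 3, 7, 11, 6, 14, 16, 18, 10, 5, 13, 15, 1, 0, 24, 22, 2, 17]
rank  pair      lcp
   1  s[20:],s[25:]  1  'a'
   2  s[25:],s[21:]  1  'a'
   3  s[21:],s[4:]  0  ''
   4  s[4:],s[19:]  0  ''
   5  s[19:],s[8:]  1  'c'
   6  s[8:],s[26:]  1  'c'
   7  s[26:],s[9:]  1  'c'
   8  s[9:],s[12:]  3  'ced'
   9  s[12:],s[23:]  1  'c'
  10  s[23:],s[27:]  0  ''
  11  s[27:],s[3:]  1  'd'
  12  s[3:],s[7:]  1  'd'
  13  s[7:],s[11:]  2  'dc'
  14  s[11:],s[6:]  1  'd'
  15  s[6:],s[14:]  1  'd'
  16  s[14:],s[16:]  1  'd'
  17  s[16:],s[18:]  0  ''
  18  s[18:],s[10:]  1  'e'
  19  s[10:],s[5:]  2  'ed'
  20  s[5:],s[13:]  2  'ed'
  21  s[13:],s[15:]  2  'ed'
  22  s[15:],s[1:]  1  'e'
  23  s[1:],s[0:]  0  ''
  24  s[0:],s[24:]  0  ''
  25  s[24:],s[22:]  1  'g'
  26  s[22:],s[2:]  1  'g'
  27  s[2:],s[17:]  1  'g'

n(n+1)/2 = 28·29/2 = 406
Σ LCP = 0 + 1 + 1 + 0 + 0 + 1 + 1 + 1 + 3 + 1 + 0 + 1 + 1 + 2 + 1 + 1 + 1 + 0 + 1 + 2 + 2 + 2 + 1 + 0 + 0 + 1 + 1 + 1 = 27
distinct = 406 − 27 = 379

379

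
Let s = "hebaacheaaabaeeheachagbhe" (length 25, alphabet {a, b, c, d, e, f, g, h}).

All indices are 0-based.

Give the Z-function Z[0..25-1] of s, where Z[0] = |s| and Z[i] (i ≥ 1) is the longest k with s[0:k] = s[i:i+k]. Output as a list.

[25, 0, 0, 0, 0, 0, 2, 0, 0, 0, 0, 0, 0, 0, 0, 2, 0, 0, 0, 1, 0, 0, 0, 2, 0]

Z[0]=25
i=1: fresh scan; Z[1]=0
i=2: fresh scan; Z[2]=0
i=3: fresh scan; Z[3]=0
i=4: fresh scan; Z[4]=0
i=5: fresh scan; Z[5]=0
i=6: fresh scan; Z[6]=2 grow→box=[6,8)
i=7: min(r-i=1, Z[1]=0)=0; Z[7]=0
i=8: fresh scan; Z[8]=0
i=9: fresh scan; Z[9]=0
i=10: fresh scan; Z[10]=0
i=11: fresh scan; Z[11]=0
i=12: fresh scan; Z[12]=0
i=13: fresh scan; Z[13]=0
i=14: fresh scan; Z[14]=0
i=15: fresh scan; Z[15]=2 grow→box=[15,17)
i=16: min(r-i=1, Z[1]=0)=0; Z[16]=0
i=17: fresh scan; Z[17]=0
i=18: fresh scan; Z[18]=0
i=19: fresh scan; Z[19]=1 grow→box=[19,20)
i=20: fresh scan; Z[20]=0
i=21: fresh scan; Z[21]=0
i=22: fresh scan; Z[22]=0
i=23: fresh scan; Z[23]=2 grow→box=[23,25)
i=24: min(r-i=1, Z[1]=0)=0; Z[24]=0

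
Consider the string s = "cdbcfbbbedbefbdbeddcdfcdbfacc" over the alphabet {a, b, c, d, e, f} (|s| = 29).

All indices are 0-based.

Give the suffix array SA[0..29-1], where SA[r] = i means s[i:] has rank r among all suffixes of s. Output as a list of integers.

sorted suffixes:
  #0 SA[0]=26  'acc'
  #1 SA[1]=5  'bbbedbefbdbeddcdfcdbfacc'
  #2 SA[2]=6  'bbedbefbdbeddcdfcdbfacc'
  #3 SA[3]=2  'bcfbbbedbefbdbeddcdfcdbfacc'
  #4 SA[4]=13  'bdbeddcdfcdbfacc'
  #5 SA[5]=7  'bedbefbdbeddcdfcdbfacc'
  #6 SA[6]=15  'beddcdfcdbfacc'
  #7 SA[7]=10  'befbdbeddcdfcdbfacc'
  #8 SA[8]=24  'bfacc'
  #9 SA[9]=28  'c'
  #10 SA[10]=27  'cc'
  #11 SA[11]=0  'cdbcfbbbedbefbdbeddcdfcdbfacc'
  #12 SA[12]=22  'cdbfacc'
  #13 SA[13]=19  'cdfcdbfacc'
  #14 SA[14]=3  'cfbbbedbefbdbeddcdfcdbfacc'
  #15 SA[15]=1  'dbcfbbbedbefbdbeddcdfcdbfacc'
  #16 SA[16]=14  'dbeddcdfcdbfacc'
  #17 SA[17]=9  'dbefbdbeddcdfcdbfacc'
  #18 SA[18]=23  'dbfacc'
  #19 SA[19]=18  'dcdfcdbfacc'
  #20 SA[20]=17  'ddcdfcdbfacc'
  #21 SA[21]=20  'dfcdbfacc'
  #22 SA[22]=8  'edbefbdbeddcdfcdbfacc'
  #23 SA[23]=16  'eddcdfcdbfacc'
  #24 SA[24]=11  'efbdbeddcdfcdbfacc'
  #25 SA[25]=25  'facc'
  #26 SA[26]=4  'fbbbedbefbdbeddcdfcdbfacc'
  #27 SA[27]=12  'fbdbeddcdfcdbfacc'
  #28 SA[28]=21  'fcdbfacc'

[26, 5, 6, 2, 13, 7, 15, 10, 24, 28, 27, 0, 22, 19, 3, 1, 14, 9, 23, 18, 17, 20, 8, 16, 11, 25, 4, 12, 21]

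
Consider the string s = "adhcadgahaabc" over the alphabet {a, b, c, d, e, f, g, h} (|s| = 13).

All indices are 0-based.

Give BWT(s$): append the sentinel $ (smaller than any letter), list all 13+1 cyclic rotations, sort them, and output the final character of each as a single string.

chac$gabhaadad

rank  rotation        last
    0  $adhcadgahaabc  c
    1  aabc$adhcadgah  h
    2  abc$adhcadgaha  a
    3  adgahaabc$adhc  c
    4  adhcadgahaabc$  $
    5  ahaabc$adhcadg  g
    6  bc$adhcadgahaa  a
    7  c$adhcadgahaab  b
    8  cadgahaabc$adh  h
    9  dgahaabc$adhca  a
   10  dhcadgahaabc$a  a
   11  gahaabc$adhcad  d
   12  haabc$adhcadga  a
   13  hcadgahaabc$ad  d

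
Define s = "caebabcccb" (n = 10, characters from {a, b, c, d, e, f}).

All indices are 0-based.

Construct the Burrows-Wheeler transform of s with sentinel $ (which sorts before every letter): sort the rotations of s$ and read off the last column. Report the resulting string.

bbccea$ccba

rank  rotation     last
    0  $caebabcccb  b
    1  abcccb$caeb  b
    2  aebabcccb$c  c
    3  b$caebabccc  c
    4  babcccb$cae  e
    5  bcccb$caeba  a
    6  caebabcccb$  $
    7  cb$caebabcc  c
    8  ccb$caebabc  c
    9  cccb$caebab  b
   10  ebabcccb$ca  a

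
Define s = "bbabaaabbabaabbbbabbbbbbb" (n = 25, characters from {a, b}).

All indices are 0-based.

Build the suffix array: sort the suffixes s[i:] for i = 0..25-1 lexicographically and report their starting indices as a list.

rank→(start, suffix):
  0 → (4, 'aaabbabaabbbbabbbbbbb')
  1 → (5, 'aabbabaabbbbabbbbbbb')
  2 → (11, 'aabbbbabbbbbbb')
  3 → (2, 'abaaabbabaabbbbabbbbbbb')
  4 → (9, 'abaabbbbabbbbbbb')
  5 → (6, 'abbabaabbbbabbbbbbb')
  6 → (12, 'abbbbabbbbbbb')
  7 → (17, 'abbbbbbb')
  8 → (24, 'b')
  9 → (3, 'baaabbabaabbbbabbbbbbb')
  10 → (10, 'baabbbbabbbbbbb')
  11 → (1, 'babaaabbabaabbbbabbbbbbb')
  12 → (8, 'babaabbbbabbbbbbb')
  13 → (16, 'babbbbbbb')
  14 → (23, 'bb')
  15 → (0, 'bbabaaabbabaabbbbabbbbbbb')
  16 → (7, 'bbabaabbbbabbbbbbb')
  17 → (15, 'bbabbbbbbb')
  18 → (22, 'bbb')
  19 → (14, 'bbbabbbbbbb')
  20 → (21, 'bbbb')
  21 → (13, 'bbbbabbbbbbb')
  22 → (20, 'bbbbb')
  23 → (19, 'bbbbbb')
  24 → (18, 'bbbbbbb')

[4, 5, 11, 2, 9, 6, 12, 17, 24, 3, 10, 1, 8, 16, 23, 0, 7, 15, 22, 14, 21, 13, 20, 19, 18]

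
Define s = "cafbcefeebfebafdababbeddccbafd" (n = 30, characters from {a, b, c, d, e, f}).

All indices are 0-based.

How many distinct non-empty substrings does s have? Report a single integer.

sorted suffixes:
  #0 SA[0]=16  'ababbeddccbafd'
  #1 SA[1]=18  'abbeddccbafd'
  #2 SA[2]=1  'afbcefeebfebafdababbeddccbafd'
  #3 SA[3]=27  'afd'
  #4 SA[4]=13  'afdababbeddccbafd'
  #5 SA[5]=17  'babbeddccbafd'
  #6 SA[6]=26  'bafd'
  #7 SA[7]=12  'bafdababbeddccbafd'
  #8 SA[8]=19  'bbeddccbafd'
  #9 SA[9]=3  'bcefeebfebafdababbeddccbafd'
  #10 SA[10]=20  'beddccbafd'
  #11 SA[11]=9  'bfebafdababbeddccbafd'
  #12 SA[12]=0  'cafbcefeebfebafdababbeddccbafd'
  #13 SA[13]=25  'cbafd'
  #14 SA[14]=24  'ccbafd'
  #15 SA[15]=4  'cefeebfebafdababbeddccbafd'
  #16 SA[16]=29  'd'
  #17 SA[17]=15  'dababbeddccbafd'
  #18 SA[18]=23  'dccbafd'
  #19 SA[19]=22  'ddccbafd'
  #20 SA[20]=11  'ebafdababbeddccbafd'
  #21 SA[21]=8  'ebfebafdababbeddccbafd'
  #22 SA[22]=21  'eddccbafd'
  #23 SA[23]=7  'eebfebafdababbeddccbafd'
  #24 SA[24]=5  'efeebfebafdababbeddccbafd'
  #25 SA[25]=2  'fbcefeebfebafdababbeddccbafd'
  #26 SA[26]=28  'fd'
  #27 SA[27]=14  'fdababbeddccbafd'
  #28 SA[28]=10  'febafdababbeddccbafd'
  #29 SA[29]=6  'feebfebafdababbeddccbafd'

SA = [16, 18, 1, 27, 13, 17, 26, 12, 19, 3, 20, 9, 0, 25, 24, 4, 29, 15, 23, 22, 11, 8, 21, 7, 5, 2, 28, 14, 10, 6]
rank  pair      lcp
   1  s[16:],s[18:]  2  'ab'
   2  s[18:],s[1:]  1  'a'
   3  s[1:],s[27:]  2  'af'
   4  s[27:],s[13:]  3  'afd'
   5  s[13:],s[17:]  0  ''
   6  s[17:],s[26:]  2  'ba'
   7  s[26:],s[12:]  4  'bafd'
   8  s[12:],s[19:]  1  'b'
   9  s[19:],s[3:]  1  'b'
  10  s[3:],s[20:]  1  'b'
  11  s[20:],s[9:]  1  'b'
  12  s[9:],s[0:]  0  ''
  13  s[0:],s[25:]  1  'c'
  14  s[25:],s[24:]  1  'c'
  15  s[24:],s[4:]  1  'c'
  16  s[4:],s[29:]  0  ''
  17  s[29:],s[15:]  1  'd'
  18  s[15:],s[23:]  1  'd'
  19  s[23:],s[22:]  1  'd'
  20  s[22:],s[11:]  0  ''
  21  s[11:],s[8:]  2  'eb'
  22  s[8:],s[21:]  1  'e'
  23  s[21:],s[7:]  1  'e'
  24  s[7:],s[5:]  1  'e'
  25  s[5:],s[2:]  0  ''
  26  s[2:],s[28:]  1  'f'
  27  s[28:],s[14:]  2  'fd'
  28  s[14:],s[10:]  1  'f'
  29  s[10:],s[6:]  2  'fe'

n(n+1)/2 = 30·31/2 = 465
Σ LCP = 0 + 2 + 1 + 2 + 3 + 0 + 2 + 4 + 1 + 1 + 1 + 1 + 0 + 1 + 1 + 1 + 0 + 1 + 1 + 1 + 0 + 2 + 1 + 1 + 1 + 0 + 1 + 2 + 1 + 2 = 35
distinct = 465 − 35 = 430

430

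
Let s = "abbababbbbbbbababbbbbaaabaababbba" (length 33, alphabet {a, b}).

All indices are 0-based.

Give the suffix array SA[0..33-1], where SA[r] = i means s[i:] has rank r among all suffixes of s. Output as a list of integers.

[32, 21, 22, 25, 23, 26, 13, 3, 0, 28, 15, 5, 31, 20, 24, 12, 2, 27, 14, 4, 30, 19, 11, 1, 29, 18, 10, 17, 9, 16, 8, 7, 6]

rank→(start, suffix):
  0 → (32, 'a')
  1 → (21, 'aaabaababbba')
  2 → (22, 'aabaababbba')
  3 → (25, 'aababbba')
  4 → (23, 'abaababbba')
  5 → (26, 'ababbba')
  6 → (13, 'ababbbbbaaabaababbba')
  7 → (3, 'ababbbbbbbababbbbbaaabaababbba')
  8 → (0, 'abbababbbbbbbababbbbbaaabaababbba')
  9 → (28, 'abbba')
  10 → (15, 'abbbbbaaabaababbba')
  11 → (5, 'abbbbbbbababbbbbaaabaababbba')
  12 → (31, 'ba')
  13 → (20, 'baaabaababbba')
  14 → (24, 'baababbba')
  15 → (12, 'bababbbbbaaabaababbba')
  16 → (2, 'bababbbbbbbababbbbbaaabaababbba')
  17 → (27, 'babbba')
  18 → (14, 'babbbbbaaabaababbba')
  19 → (4, 'babbbbbbbababbbbbaaabaababbba')
  20 → (30, 'bba')
  21 → (19, 'bbaaabaababbba')
  22 → (11, 'bbababbbbbaaabaababbba')
  23 → (1, 'bbababbbbbbbababbbbbaaabaababbba')
  24 → (29, 'bbba')
  25 → (18, 'bbbaaabaababbba')
  26 → (10, 'bbbababbbbbaaabaababbba')
  27 → (17, 'bbbbaaabaababbba')
  28 → (9, 'bbbbababbbbbaaabaababbba')
  29 → (16, 'bbbbbaaabaababbba')
  30 → (8, 'bbbbbababbbbbaaabaababbba')
  31 → (7, 'bbbbbbababbbbbaaabaababbba')
  32 → (6, 'bbbbbbbababbbbbaaabaababbba')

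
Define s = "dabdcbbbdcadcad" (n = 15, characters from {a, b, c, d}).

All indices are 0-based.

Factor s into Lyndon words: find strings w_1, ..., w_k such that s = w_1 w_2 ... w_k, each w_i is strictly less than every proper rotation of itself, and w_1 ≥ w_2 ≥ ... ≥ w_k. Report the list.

["d", "abdcbbbdcadcad"]

emit factor 1: 'd' (i=0, period=1)
emit factor 2: 'abdcbbbdcadcad' (i=1, period=14)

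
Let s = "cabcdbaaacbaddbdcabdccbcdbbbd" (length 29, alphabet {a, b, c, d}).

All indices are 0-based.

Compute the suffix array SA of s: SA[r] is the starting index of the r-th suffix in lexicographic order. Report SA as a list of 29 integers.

[6, 7, 1, 17, 8, 11, 5, 10, 25, 26, 2, 22, 27, 14, 18, 0, 16, 9, 21, 20, 3, 23, 28, 4, 24, 13, 15, 19, 12]

rank→(start, suffix):
  0 → (6, 'aaacbaddbdcabdccbcdbbbd')
  1 → (7, 'aacbaddbdcabdccbcdbbbd')
  2 → (1, 'abcdbaaacbaddbdcabdccbcdbbbd')
  3 → (17, 'abdccbcdbbbd')
  4 → (8, 'acbaddbdcabdccbcdbbbd')
  5 → (11, 'addbdcabdccbcdbbbd')
  6 → (5, 'baaacbaddbdcabdccbcdbbbd')
  7 → (10, 'baddbdcabdccbcdbbbd')
  8 → (25, 'bbbd')
  9 → (26, 'bbd')
  10 → (2, 'bcdbaaacbaddbdcabdccbcdbbbd')
  11 → (22, 'bcdbbbd')
  12 → (27, 'bd')
  13 → (14, 'bdcabdccbcdbbbd')
  14 → (18, 'bdccbcdbbbd')
  15 → (0, 'cabcdbaaacbaddbdcabdccbcdbbbd')
  16 → (16, 'cabdccbcdbbbd')
  17 → (9, 'cbaddbdcabdccbcdbbbd')
  18 → (21, 'cbcdbbbd')
  19 → (20, 'ccbcdbbbd')
  20 → (3, 'cdbaaacbaddbdcabdccbcdbbbd')
  21 → (23, 'cdbbbd')
  22 → (28, 'd')
  23 → (4, 'dbaaacbaddbdcabdccbcdbbbd')
  24 → (24, 'dbbbd')
  25 → (13, 'dbdcabdccbcdbbbd')
  26 → (15, 'dcabdccbcdbbbd')
  27 → (19, 'dccbcdbbbd')
  28 → (12, 'ddbdcabdccbcdbbbd')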